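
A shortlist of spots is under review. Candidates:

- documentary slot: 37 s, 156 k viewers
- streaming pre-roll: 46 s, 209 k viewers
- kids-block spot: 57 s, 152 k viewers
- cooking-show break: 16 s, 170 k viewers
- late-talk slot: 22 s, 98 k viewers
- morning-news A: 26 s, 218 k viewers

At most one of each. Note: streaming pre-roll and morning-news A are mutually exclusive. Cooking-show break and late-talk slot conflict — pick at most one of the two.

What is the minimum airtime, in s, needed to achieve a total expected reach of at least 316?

Minimise s subject to total expected reach ≥ 316.
Taking cooking-show break + morning-news A gives 388 (≥ 316) for 42 s.
Below 42 s the best achievable stays under 316.

42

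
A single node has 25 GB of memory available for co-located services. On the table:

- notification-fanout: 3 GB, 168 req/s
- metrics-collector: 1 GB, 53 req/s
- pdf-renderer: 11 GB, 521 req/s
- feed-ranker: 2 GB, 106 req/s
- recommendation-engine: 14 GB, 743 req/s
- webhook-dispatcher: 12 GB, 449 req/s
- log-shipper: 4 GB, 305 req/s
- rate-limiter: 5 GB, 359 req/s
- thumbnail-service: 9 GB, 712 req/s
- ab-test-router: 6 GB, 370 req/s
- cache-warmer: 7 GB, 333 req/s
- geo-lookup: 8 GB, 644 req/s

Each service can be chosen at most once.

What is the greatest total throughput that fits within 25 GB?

1883

Taking the top-ratio services first gives notification-fanout + metrics-collector + log-shipper + thumbnail-service + geo-lookup for 1882 (25 GB).
The 5 GB tied up in metrics-collector and log-shipper is better spent on rate-limiter — total rises to 1883 (25 GB).
The closest alternative, notification-fanout + metrics-collector + log-shipper + thumbnail-service + geo-lookup, reaches only 1882.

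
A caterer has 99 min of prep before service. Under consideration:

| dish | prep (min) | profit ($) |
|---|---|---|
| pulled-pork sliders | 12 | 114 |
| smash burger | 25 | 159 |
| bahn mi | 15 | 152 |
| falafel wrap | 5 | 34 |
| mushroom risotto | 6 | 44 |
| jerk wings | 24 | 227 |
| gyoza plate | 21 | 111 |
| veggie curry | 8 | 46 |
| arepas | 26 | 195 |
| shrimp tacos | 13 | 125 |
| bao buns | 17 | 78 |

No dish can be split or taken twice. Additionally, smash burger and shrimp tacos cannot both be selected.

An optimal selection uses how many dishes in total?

6

Best achievable profit is 859.
One optimal bundle: pulled-pork sliders + bahn mi + jerk wings + veggie curry + arepas + shrimp tacos (98 min).
All optima have 6 dishes.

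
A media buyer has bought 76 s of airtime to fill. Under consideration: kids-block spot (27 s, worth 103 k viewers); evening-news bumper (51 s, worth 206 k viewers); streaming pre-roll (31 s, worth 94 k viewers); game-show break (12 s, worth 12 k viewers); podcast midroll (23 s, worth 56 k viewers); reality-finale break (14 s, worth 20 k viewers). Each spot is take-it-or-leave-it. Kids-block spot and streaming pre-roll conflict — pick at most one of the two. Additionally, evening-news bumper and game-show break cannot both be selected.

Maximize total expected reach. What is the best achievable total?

262

The ratio ordering already packs tightly: evening-news bumper + podcast midroll, 74 s, 262.
Runner-up evening-news bumper + reality-finale break tops out at 226.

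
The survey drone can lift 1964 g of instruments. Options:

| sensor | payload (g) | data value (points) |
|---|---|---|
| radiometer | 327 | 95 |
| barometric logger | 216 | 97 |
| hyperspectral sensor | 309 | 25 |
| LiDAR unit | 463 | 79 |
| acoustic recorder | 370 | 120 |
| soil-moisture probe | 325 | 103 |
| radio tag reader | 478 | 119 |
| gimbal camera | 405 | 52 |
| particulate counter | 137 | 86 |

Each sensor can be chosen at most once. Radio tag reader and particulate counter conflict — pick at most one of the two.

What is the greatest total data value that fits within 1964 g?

Best packing: radiometer + barometric logger + LiDAR unit + acoustic recorder + soil-moisture probe + particulate counter — 1838 g, 580 total.
Every other selection either busts 1964 g or breaks a pairing rule or fails to beat 580.

580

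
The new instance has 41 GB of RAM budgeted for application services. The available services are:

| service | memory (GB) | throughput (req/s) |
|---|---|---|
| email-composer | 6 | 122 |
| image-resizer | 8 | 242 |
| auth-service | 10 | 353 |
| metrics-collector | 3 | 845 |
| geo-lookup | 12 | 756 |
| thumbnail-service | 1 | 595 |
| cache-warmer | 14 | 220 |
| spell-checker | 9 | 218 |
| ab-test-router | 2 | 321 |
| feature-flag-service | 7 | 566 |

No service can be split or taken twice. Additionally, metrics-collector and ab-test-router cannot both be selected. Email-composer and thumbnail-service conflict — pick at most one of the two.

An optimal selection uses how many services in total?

Best achievable throughput is 3357.
For example image-resizer + auth-service + metrics-collector + geo-lookup + thumbnail-service + feature-flag-service achieves it, using 41 GB.
Every optimal selection uses 6 services.

6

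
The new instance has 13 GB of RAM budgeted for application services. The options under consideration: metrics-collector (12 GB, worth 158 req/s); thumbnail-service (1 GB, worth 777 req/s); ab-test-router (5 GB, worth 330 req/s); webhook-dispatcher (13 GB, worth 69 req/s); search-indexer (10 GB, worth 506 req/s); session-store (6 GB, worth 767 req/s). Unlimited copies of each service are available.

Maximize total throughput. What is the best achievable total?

10101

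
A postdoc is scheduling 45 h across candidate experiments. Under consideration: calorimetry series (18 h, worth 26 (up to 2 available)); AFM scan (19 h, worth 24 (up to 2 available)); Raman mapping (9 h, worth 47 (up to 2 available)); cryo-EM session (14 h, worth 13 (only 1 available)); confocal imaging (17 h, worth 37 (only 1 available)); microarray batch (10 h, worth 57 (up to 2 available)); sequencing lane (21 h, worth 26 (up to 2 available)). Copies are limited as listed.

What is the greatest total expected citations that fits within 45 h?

208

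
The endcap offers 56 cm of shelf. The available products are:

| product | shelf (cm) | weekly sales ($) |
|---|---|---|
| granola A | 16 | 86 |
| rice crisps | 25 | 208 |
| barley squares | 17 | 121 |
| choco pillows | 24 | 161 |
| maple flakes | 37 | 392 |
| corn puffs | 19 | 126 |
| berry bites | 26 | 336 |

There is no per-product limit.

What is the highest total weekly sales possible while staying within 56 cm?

Taking 2×berry bites: 52 cm used, 672 in weekly sales.

672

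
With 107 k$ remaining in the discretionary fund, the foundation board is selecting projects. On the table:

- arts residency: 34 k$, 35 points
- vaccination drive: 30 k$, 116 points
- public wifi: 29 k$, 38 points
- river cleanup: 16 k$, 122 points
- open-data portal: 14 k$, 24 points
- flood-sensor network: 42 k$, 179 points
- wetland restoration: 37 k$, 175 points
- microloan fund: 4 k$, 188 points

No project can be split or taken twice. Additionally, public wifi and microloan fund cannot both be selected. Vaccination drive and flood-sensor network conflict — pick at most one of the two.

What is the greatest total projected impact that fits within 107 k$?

River cleanup + flood-sensor network + wetland restoration + microloan fund uses 99 of the 107 k$ and totals 664.

664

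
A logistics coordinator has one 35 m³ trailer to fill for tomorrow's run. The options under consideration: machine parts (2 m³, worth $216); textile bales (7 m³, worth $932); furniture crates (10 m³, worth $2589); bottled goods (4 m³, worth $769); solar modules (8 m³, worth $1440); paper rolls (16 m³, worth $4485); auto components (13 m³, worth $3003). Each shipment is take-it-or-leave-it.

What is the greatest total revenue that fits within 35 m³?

8514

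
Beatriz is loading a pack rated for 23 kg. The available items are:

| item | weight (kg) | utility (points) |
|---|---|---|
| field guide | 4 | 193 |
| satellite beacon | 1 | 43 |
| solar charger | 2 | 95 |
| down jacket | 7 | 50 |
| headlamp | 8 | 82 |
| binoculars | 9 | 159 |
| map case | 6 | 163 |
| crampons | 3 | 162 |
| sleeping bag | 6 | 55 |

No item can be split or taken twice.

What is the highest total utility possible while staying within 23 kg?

A density-first pass picks field guide + satellite beacon + solar charger + map case + crampons + sleeping bag — 711 at 22 kg.
Replace solar charger and sleeping bag with binoculars: the trade gains 9 net, giving 720 at 23 kg.
Runner-up field guide + satellite beacon + solar charger + map case + crampons + sleeping bag tops out at 711.

720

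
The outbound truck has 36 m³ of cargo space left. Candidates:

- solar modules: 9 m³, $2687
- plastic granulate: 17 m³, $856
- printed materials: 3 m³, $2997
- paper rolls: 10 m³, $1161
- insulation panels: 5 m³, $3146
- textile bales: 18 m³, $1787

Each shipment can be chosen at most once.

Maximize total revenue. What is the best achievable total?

Density check — printed materials 999.00, insulation panels 629.20, solar modules 298.56, paper rolls 116.10 are the best per m³.
Filling by ratio: solar modules + printed materials + paper rolls + insulation panels for 9991, with 9 m³ left unused.
Dropping paper rolls frees 10 m³; slotting in textile bales (18 m³) lifts the total to 10617 at 35 m³.

10617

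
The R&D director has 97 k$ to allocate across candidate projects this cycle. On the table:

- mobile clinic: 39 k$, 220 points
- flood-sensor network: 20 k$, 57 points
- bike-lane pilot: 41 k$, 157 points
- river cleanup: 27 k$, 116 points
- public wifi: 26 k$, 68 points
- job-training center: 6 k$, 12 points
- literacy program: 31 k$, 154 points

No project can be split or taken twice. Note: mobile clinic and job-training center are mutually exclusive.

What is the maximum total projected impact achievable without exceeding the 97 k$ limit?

490

Density check — mobile clinic 5.64, literacy program 4.97, river cleanup 4.30 are the best per k$.
Mobile clinic + river cleanup + literacy program uses 97 of the 97 k$ and totals 490.
Nothing else feasible within 97 k$ beats 490.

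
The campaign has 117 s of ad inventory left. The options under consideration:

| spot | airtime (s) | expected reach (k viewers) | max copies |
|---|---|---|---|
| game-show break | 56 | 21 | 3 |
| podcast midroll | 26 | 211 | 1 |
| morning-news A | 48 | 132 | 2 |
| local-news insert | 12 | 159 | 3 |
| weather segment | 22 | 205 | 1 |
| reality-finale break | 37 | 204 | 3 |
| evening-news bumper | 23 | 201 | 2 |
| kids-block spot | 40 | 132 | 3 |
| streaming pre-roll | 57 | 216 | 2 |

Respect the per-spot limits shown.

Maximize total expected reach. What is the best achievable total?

Density check — local-news insert 13.25, weather segment 9.32, evening-news bumper 8.74 are the best per s.
A density-first pass picks 3×local-news insert + weather segment + 2×evening-news bumper — 1084 at 104 s.
The 23 s tied up in evening-news bumper is better spent on podcast midroll — total rises to 1094 (107 s).
That's the maximum — no swap from here does better than 1094.

1094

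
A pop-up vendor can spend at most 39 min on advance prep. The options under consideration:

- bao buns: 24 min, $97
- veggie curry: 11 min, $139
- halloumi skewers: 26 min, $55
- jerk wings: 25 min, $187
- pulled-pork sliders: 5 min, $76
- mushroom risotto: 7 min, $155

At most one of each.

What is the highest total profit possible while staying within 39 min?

418

The ratio heuristic lands on veggie curry + pulled-pork sliders + mushroom risotto (370) but leaves 16 min idle.
The 11 min tied up in veggie curry is better spent on jerk wings — total rises to 418 (37 min).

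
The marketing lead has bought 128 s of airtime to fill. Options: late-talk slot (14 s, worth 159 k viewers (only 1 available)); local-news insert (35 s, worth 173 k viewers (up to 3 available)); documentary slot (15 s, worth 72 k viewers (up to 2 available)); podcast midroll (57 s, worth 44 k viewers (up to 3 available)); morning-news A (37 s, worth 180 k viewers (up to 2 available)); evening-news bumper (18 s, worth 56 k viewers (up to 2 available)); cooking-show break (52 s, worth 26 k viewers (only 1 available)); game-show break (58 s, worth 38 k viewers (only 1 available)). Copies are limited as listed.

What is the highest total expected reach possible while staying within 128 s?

692

Greedy by ratio would take late-talk slot + 3×local-news insert: 119 s used, total 678.
Replace 2×local-news insert with 2×morning-news A: the trade gains 14 net, giving 692 at 123 s.
No other feasible combination exceeds 692.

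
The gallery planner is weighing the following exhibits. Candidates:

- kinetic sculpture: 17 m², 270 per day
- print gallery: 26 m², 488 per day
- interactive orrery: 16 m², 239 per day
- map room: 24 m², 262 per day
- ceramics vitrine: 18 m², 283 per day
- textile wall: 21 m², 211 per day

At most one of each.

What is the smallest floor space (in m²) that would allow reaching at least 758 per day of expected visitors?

43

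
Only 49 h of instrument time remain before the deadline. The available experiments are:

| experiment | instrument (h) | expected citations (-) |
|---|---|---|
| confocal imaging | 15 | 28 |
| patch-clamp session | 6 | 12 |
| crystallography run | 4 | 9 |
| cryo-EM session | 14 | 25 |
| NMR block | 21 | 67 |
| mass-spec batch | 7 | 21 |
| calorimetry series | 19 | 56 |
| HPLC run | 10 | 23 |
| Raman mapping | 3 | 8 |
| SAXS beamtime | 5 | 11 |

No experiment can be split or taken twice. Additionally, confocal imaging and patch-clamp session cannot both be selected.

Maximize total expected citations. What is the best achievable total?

NMR block + mass-spec batch + calorimetry series uses 47 of the 49 h and totals 144.

144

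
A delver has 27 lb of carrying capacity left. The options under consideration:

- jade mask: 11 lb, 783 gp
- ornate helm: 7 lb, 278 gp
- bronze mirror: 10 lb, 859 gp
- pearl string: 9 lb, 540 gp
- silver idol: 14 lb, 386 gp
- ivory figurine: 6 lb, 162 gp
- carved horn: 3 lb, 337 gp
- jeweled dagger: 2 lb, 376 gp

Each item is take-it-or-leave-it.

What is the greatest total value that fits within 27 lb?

2355

Jade mask + bronze mirror + carved horn + jeweled dagger uses 26 of the 27 lb and totals 2355.
Runner-up bronze mirror + pearl string + carved horn + jeweled dagger tops out at 2112.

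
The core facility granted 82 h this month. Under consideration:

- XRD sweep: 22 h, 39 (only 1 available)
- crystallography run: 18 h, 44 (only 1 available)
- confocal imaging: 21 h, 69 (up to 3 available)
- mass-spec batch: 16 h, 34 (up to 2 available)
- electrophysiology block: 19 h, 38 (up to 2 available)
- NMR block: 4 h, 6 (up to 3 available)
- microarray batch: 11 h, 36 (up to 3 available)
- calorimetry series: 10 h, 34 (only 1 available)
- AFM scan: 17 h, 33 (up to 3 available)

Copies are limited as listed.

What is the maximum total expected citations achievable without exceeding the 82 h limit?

256

Density check — calorimetry series 3.40, confocal imaging 3.29, microarray batch 3.27 are the best per h.
A density-first pass picks 3×confocal imaging + 2×NMR block + calorimetry series — 253 at 81 h.
Dropping confocal imaging frees 21 h; slotting in 2×microarray batch (22 h) lifts the total to 256 at 82 h.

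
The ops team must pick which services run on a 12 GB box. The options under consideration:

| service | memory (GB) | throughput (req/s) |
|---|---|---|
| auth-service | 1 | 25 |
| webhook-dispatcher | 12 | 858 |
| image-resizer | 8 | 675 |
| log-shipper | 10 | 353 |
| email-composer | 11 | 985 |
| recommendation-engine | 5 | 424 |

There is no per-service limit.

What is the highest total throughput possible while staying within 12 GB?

The ratio ordering already packs tightly: auth-service + email-composer, 12 GB, 1010.
That's the maximum — no swap from here does better than 1010.

1010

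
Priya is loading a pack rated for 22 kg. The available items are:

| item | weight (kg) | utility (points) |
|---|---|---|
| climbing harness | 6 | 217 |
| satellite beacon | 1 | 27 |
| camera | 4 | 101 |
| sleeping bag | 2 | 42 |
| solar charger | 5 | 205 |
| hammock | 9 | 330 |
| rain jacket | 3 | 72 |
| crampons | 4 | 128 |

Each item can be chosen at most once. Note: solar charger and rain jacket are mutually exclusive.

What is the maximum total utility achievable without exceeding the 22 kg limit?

794

Ranking by ratio (utility/kg): solar charger 41.00, hammock 36.67, climbing harness 36.17, crampons 32.00.
A density-first pass picks climbing harness + satellite beacon + solar charger + hammock — 779 at 21 kg.
Dropping satellite beacon frees 1 kg; slotting in sleeping bag (2 kg) lifts the total to 794 at 22 kg.
That's the maximum — no feasible swap from here does better than 794.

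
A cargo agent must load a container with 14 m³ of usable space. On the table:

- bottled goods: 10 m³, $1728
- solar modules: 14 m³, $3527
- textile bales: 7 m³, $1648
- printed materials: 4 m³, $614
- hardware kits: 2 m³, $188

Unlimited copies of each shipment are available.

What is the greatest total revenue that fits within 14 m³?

Ranking by ratio (revenue/m³): solar modules 251.93, textile bales 235.43, bottled goods 172.80, printed materials 153.50.
Best packing: solar modules — 14 m³, 3527 total.
Every other selection either busts 14 m³ or fails to beat 3527.

3527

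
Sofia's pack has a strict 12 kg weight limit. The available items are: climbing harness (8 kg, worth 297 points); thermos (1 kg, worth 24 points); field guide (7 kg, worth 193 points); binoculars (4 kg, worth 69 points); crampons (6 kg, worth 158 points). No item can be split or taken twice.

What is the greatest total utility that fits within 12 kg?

By utility per kg: climbing harness 37.12, field guide 27.57, crampons 26.33, thermos 24.00 lead.
Greedy by ratio would take climbing harness + thermos: 9 kg used, total 321.
The 1 kg tied up in thermos is better spent on binoculars — total rises to 366 (12 kg).
Every other selection either busts 12 kg or fails to beat 366.

366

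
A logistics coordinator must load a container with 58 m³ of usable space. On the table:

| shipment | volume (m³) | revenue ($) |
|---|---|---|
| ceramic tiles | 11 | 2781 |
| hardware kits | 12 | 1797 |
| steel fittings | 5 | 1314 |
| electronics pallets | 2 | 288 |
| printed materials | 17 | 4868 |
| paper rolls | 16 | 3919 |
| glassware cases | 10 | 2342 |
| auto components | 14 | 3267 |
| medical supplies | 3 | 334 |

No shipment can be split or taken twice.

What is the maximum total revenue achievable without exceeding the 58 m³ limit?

The ratio heuristic lands on ceramic tiles + steel fittings + electronics pallets + printed materials + paper rolls + medical supplies (13504) but leaves 4 m³ idle.
Replace steel fittings and electronics pallets and medical supplies with auto components: the trade gains 1331 net, giving 14835 at 58 m³.

14835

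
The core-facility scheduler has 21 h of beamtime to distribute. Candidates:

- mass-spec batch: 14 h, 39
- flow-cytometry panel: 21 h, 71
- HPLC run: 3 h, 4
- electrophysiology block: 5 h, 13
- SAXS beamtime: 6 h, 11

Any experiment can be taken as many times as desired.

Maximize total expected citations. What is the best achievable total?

71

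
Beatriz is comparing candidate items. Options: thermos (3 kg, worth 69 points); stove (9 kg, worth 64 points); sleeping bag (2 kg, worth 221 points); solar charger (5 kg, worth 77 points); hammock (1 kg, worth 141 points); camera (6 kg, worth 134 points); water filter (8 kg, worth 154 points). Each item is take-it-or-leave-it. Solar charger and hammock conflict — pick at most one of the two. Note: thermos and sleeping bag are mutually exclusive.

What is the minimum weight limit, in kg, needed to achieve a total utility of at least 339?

Look for the lowest-weight combination reaching 339.
Taking sleeping bag + hammock gives 362 (≥ 339) for 3 kg.
Any bundle with less than 3 kg falls short of 339.

3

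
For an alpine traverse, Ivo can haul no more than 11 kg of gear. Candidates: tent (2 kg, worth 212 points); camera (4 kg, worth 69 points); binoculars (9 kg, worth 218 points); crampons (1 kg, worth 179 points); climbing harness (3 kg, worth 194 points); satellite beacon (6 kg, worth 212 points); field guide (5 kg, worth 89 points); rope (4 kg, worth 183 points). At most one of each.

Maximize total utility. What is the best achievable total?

Best packing: tent + crampons + climbing harness + rope — 10 kg, 768 total.
An exhaustive check of the 256 subsets confirms 768.

768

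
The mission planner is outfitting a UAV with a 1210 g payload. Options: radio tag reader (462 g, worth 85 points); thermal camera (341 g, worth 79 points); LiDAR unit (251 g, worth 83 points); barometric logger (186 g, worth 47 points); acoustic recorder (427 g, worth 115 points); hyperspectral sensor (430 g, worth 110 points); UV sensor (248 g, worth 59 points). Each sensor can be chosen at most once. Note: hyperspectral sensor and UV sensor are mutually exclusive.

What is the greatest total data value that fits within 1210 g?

324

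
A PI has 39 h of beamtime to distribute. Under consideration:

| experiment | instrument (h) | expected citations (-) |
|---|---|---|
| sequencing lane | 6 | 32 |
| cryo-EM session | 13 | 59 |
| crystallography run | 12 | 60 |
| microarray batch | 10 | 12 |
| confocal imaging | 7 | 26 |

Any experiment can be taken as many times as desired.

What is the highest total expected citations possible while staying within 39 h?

192

Taking 6×sequencing lane: 36 h used, 192 in expected citations.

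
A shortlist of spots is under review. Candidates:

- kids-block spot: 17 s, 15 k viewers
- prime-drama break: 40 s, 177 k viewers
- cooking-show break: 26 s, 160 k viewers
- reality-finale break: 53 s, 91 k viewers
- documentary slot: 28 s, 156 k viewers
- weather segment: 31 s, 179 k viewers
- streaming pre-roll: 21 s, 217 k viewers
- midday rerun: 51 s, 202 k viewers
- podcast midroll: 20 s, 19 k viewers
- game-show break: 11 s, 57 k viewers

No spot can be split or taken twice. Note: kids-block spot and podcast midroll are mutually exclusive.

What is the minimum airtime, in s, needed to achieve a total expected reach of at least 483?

Minimise s subject to total expected reach ≥ 483.
cooking-show break + documentary slot + streaming pre-roll: 533 expected reach at 75 s.
Below 75 s the best achievable stays under 483.

75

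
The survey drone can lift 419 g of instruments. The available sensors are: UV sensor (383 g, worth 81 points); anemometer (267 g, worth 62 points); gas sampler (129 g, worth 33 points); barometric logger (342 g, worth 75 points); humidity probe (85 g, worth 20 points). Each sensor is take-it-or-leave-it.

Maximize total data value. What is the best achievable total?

Ranking by ratio (data value/g): gas sampler 0.26, humidity probe 0.24, anemometer 0.23, barometric logger 0.22.
A density-first pass picks gas sampler + humidity probe — 53 at 214 g.
Replace humidity probe with anemometer: the trade gains 42 net, giving 95 at 396 g.
Every other selection either busts 419 g or fails to beat 95.

95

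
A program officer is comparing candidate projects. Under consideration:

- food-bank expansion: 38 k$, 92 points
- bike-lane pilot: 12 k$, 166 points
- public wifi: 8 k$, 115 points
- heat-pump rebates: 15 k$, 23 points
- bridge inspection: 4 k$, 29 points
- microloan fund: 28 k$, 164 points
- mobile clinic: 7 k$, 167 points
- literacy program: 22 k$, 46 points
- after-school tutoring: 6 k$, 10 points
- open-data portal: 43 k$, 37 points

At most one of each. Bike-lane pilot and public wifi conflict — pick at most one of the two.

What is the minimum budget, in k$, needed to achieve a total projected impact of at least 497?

47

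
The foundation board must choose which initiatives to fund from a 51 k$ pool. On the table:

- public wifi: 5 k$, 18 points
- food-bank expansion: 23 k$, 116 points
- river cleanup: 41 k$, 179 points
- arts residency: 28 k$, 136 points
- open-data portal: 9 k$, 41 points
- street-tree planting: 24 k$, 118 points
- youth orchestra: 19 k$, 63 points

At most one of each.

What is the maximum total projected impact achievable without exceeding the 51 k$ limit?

Ranking by ratio (projected impact/k$): food-bank expansion 5.04, street-tree planting 4.92, arts residency 4.86.
A density-first pass picks food-bank expansion + street-tree planting — 234 at 47 k$.
Replace street-tree planting with arts residency: the trade gains 18 net, giving 252 at 51 k$.
The closest alternative, food-bank expansion + street-tree planting, reaches only 234.

252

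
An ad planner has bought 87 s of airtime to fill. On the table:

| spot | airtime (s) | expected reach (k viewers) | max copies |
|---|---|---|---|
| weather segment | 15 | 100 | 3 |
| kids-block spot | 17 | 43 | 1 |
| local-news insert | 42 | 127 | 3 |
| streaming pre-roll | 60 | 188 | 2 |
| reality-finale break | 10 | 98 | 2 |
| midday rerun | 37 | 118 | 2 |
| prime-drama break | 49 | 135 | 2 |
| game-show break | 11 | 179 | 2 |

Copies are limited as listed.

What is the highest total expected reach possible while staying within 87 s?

854

Density check — game-show break 16.27, reality-finale break 9.80, weather segment 6.67, midday rerun 3.19 are the best per s.
3×weather segment + 2×reality-finale break + 2×game-show break uses 87 of the 87 s and totals 854.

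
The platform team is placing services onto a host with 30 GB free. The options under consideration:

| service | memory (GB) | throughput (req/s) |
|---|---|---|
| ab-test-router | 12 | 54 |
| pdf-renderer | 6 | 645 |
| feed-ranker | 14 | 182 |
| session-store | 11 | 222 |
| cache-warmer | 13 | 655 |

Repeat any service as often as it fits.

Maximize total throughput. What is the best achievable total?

3225

Density check — pdf-renderer 107.50, cache-warmer 50.38, session-store 20.18 are the best per GB.
Best packing: 5×pdf-renderer — 30 GB, 3225 total.
Every other selection either busts 30 GB or fails to beat 3225.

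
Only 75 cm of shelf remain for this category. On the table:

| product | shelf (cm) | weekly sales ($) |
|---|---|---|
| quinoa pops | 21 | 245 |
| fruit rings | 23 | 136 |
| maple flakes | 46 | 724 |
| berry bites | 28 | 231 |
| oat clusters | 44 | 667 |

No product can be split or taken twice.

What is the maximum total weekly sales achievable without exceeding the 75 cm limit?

969

Quinoa pops + maple flakes uses 67 of the 75 cm and totals 969.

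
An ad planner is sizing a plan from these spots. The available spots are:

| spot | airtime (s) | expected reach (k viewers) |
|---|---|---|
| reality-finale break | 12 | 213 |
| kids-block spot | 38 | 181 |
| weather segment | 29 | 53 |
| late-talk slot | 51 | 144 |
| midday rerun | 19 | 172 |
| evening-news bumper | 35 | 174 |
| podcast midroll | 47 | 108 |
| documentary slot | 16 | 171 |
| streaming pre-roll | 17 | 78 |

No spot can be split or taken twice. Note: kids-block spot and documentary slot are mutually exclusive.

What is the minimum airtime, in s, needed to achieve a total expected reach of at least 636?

Look for the lowest-airtime combination reaching 636.
Taking reality-finale break + evening-news bumper + documentary slot + streaming pre-roll gives 636 (≥ 636) for 80 s.
Any bundle with less than 80 s falls short of 636.

80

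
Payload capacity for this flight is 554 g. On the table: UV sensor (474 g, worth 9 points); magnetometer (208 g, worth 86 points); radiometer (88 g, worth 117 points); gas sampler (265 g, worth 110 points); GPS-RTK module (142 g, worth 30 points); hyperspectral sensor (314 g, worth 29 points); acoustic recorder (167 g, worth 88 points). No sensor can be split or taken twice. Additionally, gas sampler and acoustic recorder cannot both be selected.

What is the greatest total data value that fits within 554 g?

291

Magnetometer + radiometer + acoustic recorder uses 463 of the 554 g and totals 291.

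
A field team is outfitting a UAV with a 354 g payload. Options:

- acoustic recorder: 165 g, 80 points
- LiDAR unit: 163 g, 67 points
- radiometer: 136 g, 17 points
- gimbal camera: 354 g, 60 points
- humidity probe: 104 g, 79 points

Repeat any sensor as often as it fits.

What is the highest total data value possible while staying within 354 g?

The ratio ordering already packs tightly: 3×humidity probe, 312 g, 237.
Nothing else within 354 g beats 237.

237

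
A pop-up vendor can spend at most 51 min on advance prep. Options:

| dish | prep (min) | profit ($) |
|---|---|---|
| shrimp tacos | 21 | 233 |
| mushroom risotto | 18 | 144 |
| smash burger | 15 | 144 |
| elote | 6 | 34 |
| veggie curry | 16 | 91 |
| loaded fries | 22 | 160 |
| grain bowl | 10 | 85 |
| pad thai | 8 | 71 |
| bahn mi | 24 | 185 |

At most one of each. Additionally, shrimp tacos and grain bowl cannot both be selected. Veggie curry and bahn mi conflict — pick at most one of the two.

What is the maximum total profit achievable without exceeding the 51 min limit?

482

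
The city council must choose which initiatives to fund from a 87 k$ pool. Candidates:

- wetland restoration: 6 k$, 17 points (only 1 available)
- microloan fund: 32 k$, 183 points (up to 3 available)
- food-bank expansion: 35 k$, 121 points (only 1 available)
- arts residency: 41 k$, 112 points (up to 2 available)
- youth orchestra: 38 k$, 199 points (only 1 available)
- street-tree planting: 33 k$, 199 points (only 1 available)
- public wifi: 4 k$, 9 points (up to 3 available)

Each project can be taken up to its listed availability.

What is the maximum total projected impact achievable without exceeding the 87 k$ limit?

Taking the top-ratio projects first gives wetland restoration + microloan fund + street-tree planting + 3×public wifi for 426 (83 k$).
The 36 k$ tied up in microloan fund and public wifi is better spent on youth orchestra — total rises to 433 (85 k$).
The spare 2 k$ is too small for any remaining project, and no exchange beats 433.

433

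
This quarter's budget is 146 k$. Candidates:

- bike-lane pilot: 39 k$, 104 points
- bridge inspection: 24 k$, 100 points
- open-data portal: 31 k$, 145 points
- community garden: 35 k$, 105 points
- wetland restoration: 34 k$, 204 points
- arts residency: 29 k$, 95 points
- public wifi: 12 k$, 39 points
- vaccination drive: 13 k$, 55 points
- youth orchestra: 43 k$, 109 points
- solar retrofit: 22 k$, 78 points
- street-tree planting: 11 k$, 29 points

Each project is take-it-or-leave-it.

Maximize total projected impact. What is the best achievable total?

638

Ranking by ratio (projected impact/k$): wetland restoration 6.00, open-data portal 4.68, vaccination drive 4.23, bridge inspection 4.17.
Filling by ratio: bridge inspection + open-data portal + wetland restoration + public wifi + vaccination drive + solar retrofit for 621, with 10 k$ left unused.
The 22 k$ tied up in solar retrofit is better spent on arts residency — total rises to 638 (143 k$).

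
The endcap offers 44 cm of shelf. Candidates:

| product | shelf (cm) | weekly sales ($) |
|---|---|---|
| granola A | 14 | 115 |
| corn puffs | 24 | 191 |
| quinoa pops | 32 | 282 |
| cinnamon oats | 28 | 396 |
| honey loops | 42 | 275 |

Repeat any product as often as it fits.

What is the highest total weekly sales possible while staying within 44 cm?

Granola A + cinnamon oats uses 42 of the 44 cm and totals 511.
Nothing else within 44 cm beats 511.

511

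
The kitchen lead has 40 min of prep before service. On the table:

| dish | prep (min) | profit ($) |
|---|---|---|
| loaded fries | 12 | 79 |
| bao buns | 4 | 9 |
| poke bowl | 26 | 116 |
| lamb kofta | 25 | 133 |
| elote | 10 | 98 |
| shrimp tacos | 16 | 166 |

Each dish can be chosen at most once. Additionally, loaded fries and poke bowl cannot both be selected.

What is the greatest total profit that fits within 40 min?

343

Density check — shrimp tacos 10.38, elote 9.80, loaded fries 6.58 are the best per min.
Taking loaded fries + elote + shrimp tacos: 38 min used, 343 in profit.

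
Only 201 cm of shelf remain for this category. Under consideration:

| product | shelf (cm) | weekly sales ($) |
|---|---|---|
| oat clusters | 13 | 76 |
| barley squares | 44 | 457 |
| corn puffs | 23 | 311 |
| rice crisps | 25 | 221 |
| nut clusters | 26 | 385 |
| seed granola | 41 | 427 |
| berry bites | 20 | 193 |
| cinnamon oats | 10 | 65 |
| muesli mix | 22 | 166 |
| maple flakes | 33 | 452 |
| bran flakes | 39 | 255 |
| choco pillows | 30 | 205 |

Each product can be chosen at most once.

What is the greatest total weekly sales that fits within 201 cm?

Density check — nut clusters 14.81, maple flakes 13.70, corn puffs 13.52, seed granola 10.41 are the best per cm.
A density-first pass picks barley squares + corn puffs + nut clusters + seed granola + berry bites + cinnamon oats + maple flakes — 2290 at 197 cm.
Replace cinnamon oats with oat clusters: the trade gains 11 net, giving 2301 at 200 cm.
Next best is barley squares + corn puffs + nut clusters + seed granola + berry bites + cinnamon oats + maple flakes at 2290 (197 cm) — short by 11.

2301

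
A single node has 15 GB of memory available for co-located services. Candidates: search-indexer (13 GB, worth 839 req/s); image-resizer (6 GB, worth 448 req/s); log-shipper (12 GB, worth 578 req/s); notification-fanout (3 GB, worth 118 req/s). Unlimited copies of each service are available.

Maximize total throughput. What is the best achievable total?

Best packing: 2×image-resizer + notification-fanout — 15 GB, 1014 total.

1014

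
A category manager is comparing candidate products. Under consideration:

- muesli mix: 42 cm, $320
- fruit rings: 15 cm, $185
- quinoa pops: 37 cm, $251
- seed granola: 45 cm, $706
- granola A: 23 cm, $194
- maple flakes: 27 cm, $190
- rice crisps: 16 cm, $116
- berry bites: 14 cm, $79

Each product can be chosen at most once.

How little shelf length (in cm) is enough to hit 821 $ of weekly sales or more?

60

Need the lightest bundle worth ≥ 821.
fruit rings + seed granola: 891 weekly sales at 60 cm.
No combination under 60 cm hits 821.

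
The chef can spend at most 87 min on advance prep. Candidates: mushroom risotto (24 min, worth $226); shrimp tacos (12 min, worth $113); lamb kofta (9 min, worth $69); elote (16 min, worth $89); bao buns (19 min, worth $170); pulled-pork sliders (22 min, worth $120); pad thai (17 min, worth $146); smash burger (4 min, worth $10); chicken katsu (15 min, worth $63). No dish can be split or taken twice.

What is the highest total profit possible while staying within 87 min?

Density check — mushroom risotto 9.42, shrimp tacos 9.42, bao buns 8.95 are the best per min.
Mushroom risotto + shrimp tacos + lamb kofta + bao buns + pad thai + smash burger uses 85 of the 87 min and totals 734.
Runner-up mushroom risotto + shrimp tacos + lamb kofta + bao buns + pad thai tops out at 724.

734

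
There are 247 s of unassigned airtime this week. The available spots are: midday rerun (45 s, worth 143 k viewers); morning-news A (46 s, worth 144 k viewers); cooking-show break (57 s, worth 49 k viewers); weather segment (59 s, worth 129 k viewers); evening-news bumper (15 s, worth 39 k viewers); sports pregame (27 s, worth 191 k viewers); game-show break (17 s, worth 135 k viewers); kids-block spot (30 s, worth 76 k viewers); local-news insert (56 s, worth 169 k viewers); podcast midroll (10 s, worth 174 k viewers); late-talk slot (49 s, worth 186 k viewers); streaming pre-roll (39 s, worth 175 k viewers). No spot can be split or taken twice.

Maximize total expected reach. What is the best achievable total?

1174

A density-first pass picks midday rerun + morning-news A + sports pregame + game-show break + podcast midroll + late-talk slot + streaming pre-roll — 1148 at 233 s.
Dropping midday rerun frees 45 s; slotting in local-news insert (56 s) lifts the total to 1174 at 244 s.
Next best is midday rerun + sports pregame + game-show break + local-news insert + podcast midroll + late-talk slot + streaming pre-roll at 1173 (243 s) — short by 1.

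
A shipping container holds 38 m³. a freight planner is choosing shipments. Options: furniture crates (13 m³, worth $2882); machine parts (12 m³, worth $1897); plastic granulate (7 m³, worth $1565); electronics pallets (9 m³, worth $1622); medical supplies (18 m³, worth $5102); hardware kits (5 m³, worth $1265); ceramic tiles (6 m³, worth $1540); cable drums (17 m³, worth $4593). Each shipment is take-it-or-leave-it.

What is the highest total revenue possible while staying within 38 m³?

9695

Density check — medical supplies 283.44, cable drums 270.18, ceramic tiles 256.67 are the best per m³.
Best packing: medical supplies + cable drums — 35 m³, 9695 total.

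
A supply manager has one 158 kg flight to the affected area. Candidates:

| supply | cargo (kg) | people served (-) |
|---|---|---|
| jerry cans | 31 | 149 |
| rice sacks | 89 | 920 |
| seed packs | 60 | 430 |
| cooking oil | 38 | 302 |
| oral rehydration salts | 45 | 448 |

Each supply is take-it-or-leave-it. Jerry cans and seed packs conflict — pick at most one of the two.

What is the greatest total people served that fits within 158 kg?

Ranking by ratio (people served/kg): rice sacks 10.34, oral rehydration salts 9.96, cooking oil 7.95.
A density-first pass picks rice sacks + oral rehydration salts — 1368 at 134 kg.
Dropping oral rehydration salts frees 45 kg; slotting in jerry cans + cooking oil (69 kg) lifts the total to 1371 at 158 kg.
That's the maximum — no feasible swap from here does better than 1371.

1371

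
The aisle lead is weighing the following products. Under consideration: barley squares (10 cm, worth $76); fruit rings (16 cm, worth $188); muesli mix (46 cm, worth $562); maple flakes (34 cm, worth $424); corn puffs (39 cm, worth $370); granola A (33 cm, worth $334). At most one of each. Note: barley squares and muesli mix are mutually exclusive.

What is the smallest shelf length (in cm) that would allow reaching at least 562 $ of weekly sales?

Look for the lowest-shelf combination reaching 562.
Taking muesli mix gives 562 (≥ 562) for 46 cm.
Any bundle with less than 46 cm falls short of 562.

46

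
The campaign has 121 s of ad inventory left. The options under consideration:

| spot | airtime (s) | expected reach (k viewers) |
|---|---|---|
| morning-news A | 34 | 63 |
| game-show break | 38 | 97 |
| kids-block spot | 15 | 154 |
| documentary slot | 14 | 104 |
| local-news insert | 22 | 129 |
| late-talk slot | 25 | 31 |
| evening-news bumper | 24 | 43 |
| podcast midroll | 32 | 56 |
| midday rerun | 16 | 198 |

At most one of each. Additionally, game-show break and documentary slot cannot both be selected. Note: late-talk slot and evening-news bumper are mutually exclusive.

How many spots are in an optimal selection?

5

Optimal total is 648.
morning-news A + kids-block spot + documentary slot + local-news insert + midday rerun hits 648 at 101 s.
All optima have 5 spots.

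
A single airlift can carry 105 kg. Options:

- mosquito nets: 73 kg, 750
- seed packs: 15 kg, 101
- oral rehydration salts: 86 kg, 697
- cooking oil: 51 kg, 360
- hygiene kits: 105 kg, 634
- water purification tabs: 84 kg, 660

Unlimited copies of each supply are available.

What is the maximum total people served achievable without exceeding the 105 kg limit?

952

The ratio ordering already packs tightly: mosquito nets + 2×seed packs, 103 kg, 952.
The spare 2 kg is too small for any remaining supply, and no exchange beats 952.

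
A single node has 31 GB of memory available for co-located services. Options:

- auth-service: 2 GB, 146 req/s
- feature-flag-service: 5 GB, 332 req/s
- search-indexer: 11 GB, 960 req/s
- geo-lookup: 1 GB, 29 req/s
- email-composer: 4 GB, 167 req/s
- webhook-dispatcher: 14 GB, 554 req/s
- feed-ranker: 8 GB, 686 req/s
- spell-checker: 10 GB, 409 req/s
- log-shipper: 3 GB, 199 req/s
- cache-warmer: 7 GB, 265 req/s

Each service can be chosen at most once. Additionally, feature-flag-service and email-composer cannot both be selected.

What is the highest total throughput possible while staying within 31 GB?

Auth-service + feature-flag-service + search-indexer + geo-lookup + feed-ranker + log-shipper uses 30 of the 31 GB and totals 2352.

2352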